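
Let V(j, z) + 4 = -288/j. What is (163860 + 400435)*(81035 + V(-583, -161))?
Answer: 26658063805495/583 ≈ 4.5726e+10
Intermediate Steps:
V(j, z) = -4 - 288/j
(163860 + 400435)*(81035 + V(-583, -161)) = (163860 + 400435)*(81035 + (-4 - 288/(-583))) = 564295*(81035 + (-4 - 288*(-1/583))) = 564295*(81035 + (-4 + 288/583)) = 564295*(81035 - 2044/583) = 564295*(47241361/583) = 26658063805495/583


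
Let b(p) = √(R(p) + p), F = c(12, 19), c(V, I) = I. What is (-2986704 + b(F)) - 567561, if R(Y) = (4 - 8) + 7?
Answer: -3554265 + √22 ≈ -3.5543e+6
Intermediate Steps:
R(Y) = 3 (R(Y) = -4 + 7 = 3)
F = 19
b(p) = √(3 + p)
(-2986704 + b(F)) - 567561 = (-2986704 + √(3 + 19)) - 567561 = (-2986704 + √22) - 567561 = -3554265 + √22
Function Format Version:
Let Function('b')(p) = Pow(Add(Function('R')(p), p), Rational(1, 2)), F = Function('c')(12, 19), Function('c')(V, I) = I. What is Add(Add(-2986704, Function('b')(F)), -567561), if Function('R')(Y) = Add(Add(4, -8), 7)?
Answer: Add(-3554265, Pow(22, Rational(1, 2))) ≈ -3.5543e+6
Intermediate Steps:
Function('R')(Y) = 3 (Function('R')(Y) = Add(-4, 7) = 3)
F = 19
Function('b')(p) = Pow(Add(3, p), Rational(1, 2))
Add(Add(-2986704, Function('b')(F)), -567561) = Add(Add(-2986704, Pow(Add(3, 19), Rational(1, 2))), -567561) = Add(Add(-2986704, Pow(22, Rational(1, 2))), -567561) = Add(-3554265, Pow(22, Rational(1, 2)))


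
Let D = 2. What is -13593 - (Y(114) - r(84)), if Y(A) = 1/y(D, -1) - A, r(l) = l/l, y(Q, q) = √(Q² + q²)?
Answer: -13478 - √5/5 ≈ -13478.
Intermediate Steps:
r(l) = 1
Y(A) = -A + √5/5 (Y(A) = 1/(√(2² + (-1)²)) - A = 1/(√(4 + 1)) - A = 1/(√5) - A = √5/5 - A = -A + √5/5)
-13593 - (Y(114) - r(84)) = -13593 - ((-1*114 + √5/5) - 1*1) = -13593 - ((-114 + √5/5) - 1) = -13593 - (-115 + √5/5) = -13593 + (115 - √5/5) = -13478 - √5/5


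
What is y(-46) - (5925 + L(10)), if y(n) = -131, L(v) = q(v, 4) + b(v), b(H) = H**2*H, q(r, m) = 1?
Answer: -7057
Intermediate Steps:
b(H) = H**3
L(v) = 1 + v**3
y(-46) - (5925 + L(10)) = -131 - (5925 + (1 + 10**3)) = -131 - (5925 + (1 + 1000)) = -131 - (5925 + 1001) = -131 - 1*6926 = -131 - 6926 = -7057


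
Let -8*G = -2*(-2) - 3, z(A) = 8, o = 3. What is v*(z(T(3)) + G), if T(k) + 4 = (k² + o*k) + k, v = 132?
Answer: 2079/2 ≈ 1039.5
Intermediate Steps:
T(k) = -4 + k² + 4*k (T(k) = -4 + ((k² + 3*k) + k) = -4 + (k² + 4*k) = -4 + k² + 4*k)
G = -⅛ (G = -(-2*(-2) - 3)/8 = -(4 - 3)/8 = -⅛*1 = -⅛ ≈ -0.12500)
v*(z(T(3)) + G) = 132*(8 - ⅛) = 132*(63/8) = 2079/2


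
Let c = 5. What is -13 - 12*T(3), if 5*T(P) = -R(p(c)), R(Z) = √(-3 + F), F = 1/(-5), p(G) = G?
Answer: -13 + 48*I*√5/25 ≈ -13.0 + 4.2933*I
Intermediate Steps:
F = -⅕ ≈ -0.20000
R(Z) = 4*I*√5/5 (R(Z) = √(-3 - ⅕) = √(-16/5) = 4*I*√5/5)
T(P) = -4*I*√5/25 (T(P) = (-4*I*√5/5)/5 = -4*I*√5/25)
-13 - 12*T(3) = -13 - (-48)*I*√5/25 = -13 + 48*I*√5/25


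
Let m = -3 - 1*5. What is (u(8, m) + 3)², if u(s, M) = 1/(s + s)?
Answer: 2401/256 ≈ 9.3789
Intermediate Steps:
m = -8 (m = -3 - 5 = -8)
u(s, M) = 1/(2*s)
(u(8, m) + 3)² = ((½)/8 + 3)² = ((½)*(⅛) + 3)² = (1/16 + 3)² = (49/16)² = 2401/256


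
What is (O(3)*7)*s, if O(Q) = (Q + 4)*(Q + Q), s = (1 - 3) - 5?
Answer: -2058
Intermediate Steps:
s = -7 (s = -2 - 5 = -7)
O(Q) = 2*Q*(4 + Q) (O(Q) = (4 + Q)*(2*Q) = 2*Q*(4 + Q))
(O(3)*7)*s = ((2*3*(4 + 3))*7)*(-7) = ((2*3*7)*7)*(-7) = (42*7)*(-7) = 294*(-7) = -2058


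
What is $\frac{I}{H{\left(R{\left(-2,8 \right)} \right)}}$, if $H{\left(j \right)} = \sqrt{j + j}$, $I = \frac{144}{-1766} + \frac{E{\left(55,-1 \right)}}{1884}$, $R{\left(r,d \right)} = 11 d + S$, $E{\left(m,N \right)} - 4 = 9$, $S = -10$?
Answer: $- \frac{124169 \sqrt{39}}{129758616} \approx -0.005976$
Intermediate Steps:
$E{\left(m,N \right)} = 13$ ($E{\left(m,N \right)} = 4 + 9 = 13$)
$R{\left(r,d \right)} = -10 + 11 d$ ($R{\left(r,d \right)} = 11 d - 10 = -10 + 11 d$)
$I = - \frac{124169}{1663572}$ ($I = \frac{144}{-1766} + \frac{13}{1884} = 144 \left(- \frac{1}{1766}\right) + 13 \cdot \frac{1}{1884} = - \frac{72}{883} + \frac{13}{1884} = - \frac{124169}{1663572} \approx -0.07464$)
$H{\left(j \right)} = \sqrt{2} \sqrt{j}$ ($H{\left(j \right)} = \sqrt{2 j} = \sqrt{2} \sqrt{j}$)
$\frac{I}{H{\left(R{\left(-2,8 \right)} \right)}} = - \frac{124169}{1663572 \sqrt{2} \sqrt{-10 + 11 \cdot 8}} = - \frac{124169}{1663572 \sqrt{2} \sqrt{-10 + 88}} = - \frac{124169}{1663572 \sqrt{2} \sqrt{78}} = - \frac{124169}{1663572 \cdot 2 \sqrt{39}} = - \frac{124169 \frac{\sqrt{39}}{78}}{1663572} = - \frac{124169 \sqrt{39}}{129758616}$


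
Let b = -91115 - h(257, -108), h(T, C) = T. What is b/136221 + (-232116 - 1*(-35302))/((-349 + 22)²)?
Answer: -12193505494/4855325103 ≈ -2.5114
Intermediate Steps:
b = -91372 (b = -91115 - 1*257 = -91115 - 257 = -91372)
b/136221 + (-232116 - 1*(-35302))/((-349 + 22)²) = -91372/136221 + (-232116 - 1*(-35302))/((-349 + 22)²) = -91372*1/136221 + (-232116 + 35302)/((-327)²) = -91372/136221 - 196814/106929 = -12193505494/4855325103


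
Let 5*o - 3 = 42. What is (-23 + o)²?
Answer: 196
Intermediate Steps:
o = 9 (o = ⅗ + (⅕)*42 = ⅗ + 42/5 = 9)
(-23 + o)² = (-23 + 9)² = (-14)² = 196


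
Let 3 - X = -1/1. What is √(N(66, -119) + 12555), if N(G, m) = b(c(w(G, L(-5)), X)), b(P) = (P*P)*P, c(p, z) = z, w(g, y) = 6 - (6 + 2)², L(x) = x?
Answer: √12619 ≈ 112.33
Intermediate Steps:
w(g, y) = -58 (w(g, y) = 6 - 1*8² = 6 - 1*64 = 6 - 64 = -58)
X = 4 (X = 3 - (-1)/1 = 3 - (-1) = 3 - 1*(-1) = 3 + 1 = 4)
b(P) = P³ (b(P) = P²*P = P³)
N(G, m) = 64 (N(G, m) = 4³ = 64)
√(N(66, -119) + 12555) = √(64 + 12555) = √12619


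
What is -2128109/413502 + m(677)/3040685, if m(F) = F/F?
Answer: -6470908701163/1257329328870 ≈ -5.1466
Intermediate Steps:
m(F) = 1
-2128109/413502 + m(677)/3040685 = -2128109/413502 + 1/3040685 = -6470908701163/1257329328870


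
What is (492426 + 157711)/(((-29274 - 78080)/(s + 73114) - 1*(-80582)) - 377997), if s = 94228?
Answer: -54397612927/24885064142 ≈ -2.1860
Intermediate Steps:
(492426 + 157711)/(((-29274 - 78080)/(s + 73114) - 1*(-80582)) - 377997) = (492426 + 157711)/(((-29274 - 78080)/(94228 + 73114) - 1*(-80582)) - 377997) = 650137/((-107354/167342 + 80582) - 377997) = 650137/((-107354*1/167342 + 80582) - 377997) = 650137/((-53677/83671 + 80582) - 377997) = 650137/(6742322845/83671 - 377997) = 650137/(-24885064142/83671) = 650137*(-83671/24885064142) = -54397612927/24885064142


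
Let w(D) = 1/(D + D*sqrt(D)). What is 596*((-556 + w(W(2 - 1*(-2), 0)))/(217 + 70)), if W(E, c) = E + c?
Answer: -141997/123 ≈ -1154.4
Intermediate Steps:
w(D) = 1/(D + D**(3/2))
596*((-556 + w(W(2 - 1*(-2), 0)))/(217 + 70)) = 596*((-556 + 1/(((2 - 1*(-2)) + 0) + ((2 - 1*(-2)) + 0)**(3/2)))/(217 + 70)) = 596*((-556 + 1/(((2 + 2) + 0) + ((2 + 2) + 0)**(3/2)))/287) = 596*((-556 + 1/((4 + 0) + (4 + 0)**(3/2)))*(1/287)) = 596*((-556 + 1/(4 + 4**(3/2)))*(1/287)) = 596*((-556 + 1/(4 + 8))*(1/287)) = 596*((-556 + 1/12)*(1/287)) = 596*(-6671/12*1/287) = 596*(-953/492) = -141997/123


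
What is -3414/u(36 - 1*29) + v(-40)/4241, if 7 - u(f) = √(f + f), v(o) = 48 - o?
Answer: -14478334/21205 - 3414*√14/35 ≈ -1047.8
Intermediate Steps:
u(f) = 7 - √2*√f (u(f) = 7 - √(f + f) = 7 - √(2*f) = 7 - √2*√f)
-3414/u(36 - 1*29) + v(-40)/4241 = -3414/(7 - √2*√(36 - 1*29)) + (48 - 1*(-40))/4241 = -3414/(7 - √2*√(36 - 29)) + (48 + 40)*(1/4241) = -3414/(7 - √2*√7) + 88*(1/4241) = -3414/(7 - √14) + 88/4241 = 88/4241 - 3414/(7 - √14)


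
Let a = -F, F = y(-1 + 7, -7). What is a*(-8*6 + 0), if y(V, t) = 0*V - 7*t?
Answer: 2352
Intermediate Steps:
y(V, t) = -7*t (y(V, t) = 0 - 7*t = -7*t)
F = 49 (F = -7*(-7) = 49)
a = -49 (a = -1*49 = -49)
a*(-8*6 + 0) = -49*(-8*6 + 0) = -49*(-48 + 0) = -49*(-48) = 2352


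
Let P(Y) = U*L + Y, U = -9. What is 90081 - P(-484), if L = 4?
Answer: 90601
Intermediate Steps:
P(Y) = -36 + Y (P(Y) = -9*4 + Y = -36 + Y)
90081 - P(-484) = 90081 - (-36 - 484) = 90081 - 1*(-520) = 90081 + 520 = 90601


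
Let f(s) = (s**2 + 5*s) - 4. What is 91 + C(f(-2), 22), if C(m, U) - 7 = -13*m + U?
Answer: 250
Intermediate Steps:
f(s) = -4 + s**2 + 5*s
C(m, U) = 7 + U - 13*m (C(m, U) = 7 + (-13*m + U) = 7 + (U - 13*m) = 7 + U - 13*m)
91 + C(f(-2), 22) = 91 + (7 + 22 - 13*(-4 + (-2)**2 + 5*(-2))) = 91 + (7 + 22 - 13*(-4 + 4 - 10)) = 91 + (7 + 22 - 13*(-10)) = 91 + (7 + 22 + 130) = 91 + 159 = 250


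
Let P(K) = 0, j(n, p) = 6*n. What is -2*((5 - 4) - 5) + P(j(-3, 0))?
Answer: 8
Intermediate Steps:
-2*((5 - 4) - 5) + P(j(-3, 0)) = -2*((5 - 4) - 5) + 0 = -2*(1 - 5) + 0 = -2*(-4) + 0 = 8 + 0 = 8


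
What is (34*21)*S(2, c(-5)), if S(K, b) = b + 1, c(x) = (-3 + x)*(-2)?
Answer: 12138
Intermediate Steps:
c(x) = 6 - 2*x
S(K, b) = 1 + b
(34*21)*S(2, c(-5)) = (34*21)*(1 + (6 - 2*(-5))) = 714*(1 + (6 + 10)) = 714*(1 + 16) = 714*17 = 12138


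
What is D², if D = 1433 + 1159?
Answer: 6718464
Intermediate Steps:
D = 2592
D² = 2592² = 6718464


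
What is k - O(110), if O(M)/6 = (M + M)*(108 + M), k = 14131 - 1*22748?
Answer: -296377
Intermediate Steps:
k = -8617 (k = 14131 - 22748 = -8617)
O(M) = 12*M*(108 + M) (O(M) = 6*((M + M)*(108 + M)) = 6*((2*M)*(108 + M)) = 6*(2*M*(108 + M)) = 12*M*(108 + M))
k - O(110) = -8617 - 12*110*(108 + 110) = -8617 - 12*110*218 = -8617 - 1*287760 = -8617 - 287760 = -296377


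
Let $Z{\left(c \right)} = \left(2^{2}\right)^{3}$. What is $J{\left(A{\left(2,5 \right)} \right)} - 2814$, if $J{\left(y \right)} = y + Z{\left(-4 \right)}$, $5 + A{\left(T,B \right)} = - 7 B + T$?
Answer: $-2788$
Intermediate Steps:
$A{\left(T,B \right)} = -5 + T - 7 B$ ($A{\left(T,B \right)} = -5 - \left(- T + 7 B\right) = -5 + T - 7 B$)
$Z{\left(c \right)} = 64$ ($Z{\left(c \right)} = 4^{3} = 64$)
$J{\left(y \right)} = 64 + y$ ($J{\left(y \right)} = y + 64 = 64 + y$)
$J{\left(A{\left(2,5 \right)} \right)} - 2814 = \left(64 - 38\right) - 2814 = 26 - 2814 = -2788$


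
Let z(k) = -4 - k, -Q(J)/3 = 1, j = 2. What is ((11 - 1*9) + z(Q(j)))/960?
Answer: 1/960 ≈ 0.0010417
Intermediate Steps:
Q(J) = -3 (Q(J) = -3*1 = -3)
((11 - 1*9) + z(Q(j)))/960 = ((11 - 1*9) + (-4 - 1*(-3)))/960 = ((11 - 9) + (-4 + 3))*(1/960) = (2 - 1)*(1/960) = 1*(1/960) = 1/960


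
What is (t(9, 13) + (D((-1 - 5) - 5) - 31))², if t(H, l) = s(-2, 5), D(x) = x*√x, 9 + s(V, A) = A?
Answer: -106 + 770*I*√11 ≈ -106.0 + 2553.8*I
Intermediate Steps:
s(V, A) = -9 + A
D(x) = x^(3/2)
t(H, l) = -4 (t(H, l) = -9 + 5 = -4)
(t(9, 13) + (D((-1 - 5) - 5) - 31))² = (-4 + (((-1 - 5) - 5)^(3/2) - 31))² = (-4 + ((-6 - 5)^(3/2) - 31))² = (-4 + ((-11)^(3/2) - 31))² = (-4 + (-11*I*√11 - 31))² = (-4 + (-31 - 11*I*√11))² = (-35 - 11*I*√11)²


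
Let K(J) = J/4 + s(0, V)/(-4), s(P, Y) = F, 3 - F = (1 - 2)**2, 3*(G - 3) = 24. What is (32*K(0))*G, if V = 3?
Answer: -176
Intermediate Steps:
G = 11 (G = 3 + (1/3)*24 = 3 + 8 = 11)
F = 2 (F = 3 - (1 - 2)**2 = 3 - 1*(-1)**2 = 3 - 1*1 = 3 - 1 = 2)
s(P, Y) = 2
K(J) = -1/2 + J/4 (K(J) = J/4 + 2/(-4) = J*(1/4) + 2*(-1/4) = J/4 - 1/2 = -1/2 + J/4)
(32*K(0))*G = (32*(-1/2 + (1/4)*0))*11 = (32*(-1/2 + 0))*11 = (32*(-1/2))*11 = -16*11 = -176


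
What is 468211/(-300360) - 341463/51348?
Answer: -10550293759/1285240440 ≈ -8.2088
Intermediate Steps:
468211/(-300360) - 341463/51348 = 468211*(-1/300360) - 341463*1/51348 = -468211/300360 - 113821/17116 = -10550293759/1285240440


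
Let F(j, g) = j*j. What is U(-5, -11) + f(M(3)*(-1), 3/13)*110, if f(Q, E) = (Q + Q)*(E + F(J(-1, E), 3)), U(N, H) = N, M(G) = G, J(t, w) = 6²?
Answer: -11121725/13 ≈ -8.5552e+5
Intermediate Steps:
J(t, w) = 36
F(j, g) = j²
f(Q, E) = 2*Q*(1296 + E) (f(Q, E) = (Q + Q)*(E + 36²) = (2*Q)*(E + 1296) = (2*Q)*(1296 + E) = 2*Q*(1296 + E))
U(-5, -11) + f(M(3)*(-1), 3/13)*110 = -5 + (2*(3*(-1))*(1296 + 3/13))*110 = -5 + (2*(-3)*(1296 + 3*(1/13)))*110 = -5 + (2*(-3)*(1296 + 3/13))*110 = -5 + (2*(-3)*(16851/13))*110 = -5 - 101106/13*110 = -5 - 11121660/13 = -11121725/13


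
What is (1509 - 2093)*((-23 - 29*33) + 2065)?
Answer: -633640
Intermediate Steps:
(1509 - 2093)*((-23 - 29*33) + 2065) = -584*((-23 - 957) + 2065) = -584*(-980 + 2065) = -584*1085 = -633640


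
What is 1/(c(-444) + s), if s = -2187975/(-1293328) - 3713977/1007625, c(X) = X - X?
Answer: -1303189626000/2598732136081 ≈ -0.50147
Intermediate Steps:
c(X) = 0
s = -2598732136081/1303189626000 (s = -2187975*(-1/1293328) - 3713977*1/1007625 = 2187975/1293328 - 3713977/1007625 = -2598732136081/1303189626000 ≈ -1.9941)
1/(c(-444) + s) = 1/(0 - 2598732136081/1303189626000) = 1/(-2598732136081/1303189626000) = -1303189626000/2598732136081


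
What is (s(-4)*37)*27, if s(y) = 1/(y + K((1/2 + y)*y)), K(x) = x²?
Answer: 333/64 ≈ 5.2031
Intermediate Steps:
s(y) = 1/(y + y²*(½ + y)²) (s(y) = 1/(y + ((1/2 + y)*y)²) = 1/(y + ((½ + y)*y)²) = 1/(y + (y*(½ + y))²) = 1/(y + y²*(½ + y)²))
(s(-4)*37)*27 = ((4/(-4*(4 - 4*(1 + 2*(-4))²)))*37)*27 = ((4*(-¼)/(4 - 4*(1 - 8)²))*37)*27 = ((4*(-¼)/(4 - 4*(-7)²))*37)*27 = ((4*(-¼)/(4 - 4*49))*37)*27 = ((4*(-¼)/(4 - 196))*37)*27 = ((4*(-¼)/(-192))*37)*27 = ((4*(-¼)*(-1/192))*37)*27 = ((1/192)*37)*27 = (37/192)*27 = 333/64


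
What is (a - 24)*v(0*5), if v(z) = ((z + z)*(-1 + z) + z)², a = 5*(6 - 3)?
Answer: 0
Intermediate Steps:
a = 15 (a = 5*3 = 15)
v(z) = (z + 2*z*(-1 + z))² (v(z) = ((2*z)*(-1 + z) + z)² = (2*z*(-1 + z) + z)² = (z + 2*z*(-1 + z))²)
(a - 24)*v(0*5) = (15 - 24)*((0*5)²*(-1 + 2*(0*5))²) = -9*0²*(-1 + 2*0)² = -0*(-1 + 0)² = -0*(-1)² = -0 = -9*0 = 0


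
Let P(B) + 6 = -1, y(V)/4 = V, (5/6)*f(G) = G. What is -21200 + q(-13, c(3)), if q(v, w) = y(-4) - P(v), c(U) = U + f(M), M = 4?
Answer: -21209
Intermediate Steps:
f(G) = 6*G/5
y(V) = 4*V
P(B) = -7 (P(B) = -6 - 1 = -7)
c(U) = 24/5 + U (c(U) = U + (6/5)*4 = U + 24/5 = 24/5 + U)
q(v, w) = -9 (q(v, w) = 4*(-4) - 1*(-7) = -16 + 7 = -9)
-21200 + q(-13, c(3)) = -21200 - 9 = -21209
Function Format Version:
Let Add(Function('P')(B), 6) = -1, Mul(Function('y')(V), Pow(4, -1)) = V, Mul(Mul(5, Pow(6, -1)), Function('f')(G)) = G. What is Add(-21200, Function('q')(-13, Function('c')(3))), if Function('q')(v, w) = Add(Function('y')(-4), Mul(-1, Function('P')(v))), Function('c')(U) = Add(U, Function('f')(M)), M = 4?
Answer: -21209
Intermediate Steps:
Function('f')(G) = Mul(Rational(6, 5), G)
Function('y')(V) = Mul(4, V)
Function('P')(B) = -7 (Function('P')(B) = Add(-6, -1) = -7)
Function('c')(U) = Add(Rational(24, 5), U) (Function('c')(U) = Add(U, Mul(Rational(6, 5), 4)) = Add(U, Rational(24, 5)) = Add(Rational(24, 5), U))
Function('q')(v, w) = -9 (Function('q')(v, w) = Add(Mul(4, -4), Mul(-1, -7)) = Add(-16, 7) = -9)
Add(-21200, Function('q')(-13, Function('c')(3))) = Add(-21200, -9) = -21209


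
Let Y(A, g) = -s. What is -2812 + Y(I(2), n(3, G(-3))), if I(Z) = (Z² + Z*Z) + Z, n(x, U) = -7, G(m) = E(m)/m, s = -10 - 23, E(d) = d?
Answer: -2779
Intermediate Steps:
s = -33
G(m) = 1 (G(m) = m/m = 1)
I(Z) = Z + 2*Z² (I(Z) = (Z² + Z²) + Z = 2*Z² + Z = Z + 2*Z²)
Y(A, g) = 33 (Y(A, g) = -1*(-33) = 33)
-2812 + Y(I(2), n(3, G(-3))) = -2812 + 33 = -2779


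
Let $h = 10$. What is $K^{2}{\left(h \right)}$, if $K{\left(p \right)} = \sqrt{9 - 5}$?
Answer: $4$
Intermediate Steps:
$K{\left(p \right)} = 2$ ($K{\left(p \right)} = \sqrt{4} = 2$)
$K^{2}{\left(h \right)} = 2^{2} = 4$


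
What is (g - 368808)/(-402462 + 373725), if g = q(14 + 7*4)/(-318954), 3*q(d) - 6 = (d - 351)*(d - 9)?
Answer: 117632783435/9165781098 ≈ 12.834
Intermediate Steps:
q(d) = 2 + (-351 + d)*(-9 + d)/3 (q(d) = 2 + ((d - 351)*(d - 9))/3 = 2 + ((-351 + d)*(-9 + d))/3 = 2 + (-351 + d)*(-9 + d)/3)
g = 3397/318954 (g = (1055 - 120*(14 + 7*4) + (14 + 7*4)²/3)/(-318954) = (1055 - 120*(14 + 28) + (14 + 28)²/3)*(-1/318954) = (1055 - 120*42 + (⅓)*42²)*(-1/318954) = (1055 - 5040 + (⅓)*1764)*(-1/318954) = (1055 - 5040 + 588)*(-1/318954) = -3397*(-1/318954) = 3397/318954 ≈ 0.010650)
(g - 368808)/(-402462 + 373725) = (3397/318954 - 368808)/(-402462 + 373725) = -117632783435/318954/(-28737) = -117632783435/318954*(-1/28737) = 117632783435/9165781098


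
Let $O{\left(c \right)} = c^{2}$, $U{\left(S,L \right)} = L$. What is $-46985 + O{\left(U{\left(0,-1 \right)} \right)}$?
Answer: $-46984$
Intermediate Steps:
$-46985 + O{\left(U{\left(0,-1 \right)} \right)} = -46985 + \left(-1\right)^{2} = -46985 + 1 = -46984$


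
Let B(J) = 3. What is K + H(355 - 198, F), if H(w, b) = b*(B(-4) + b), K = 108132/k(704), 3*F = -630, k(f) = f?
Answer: 7677753/176 ≈ 43624.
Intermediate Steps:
F = -210 (F = (⅓)*(-630) = -210)
K = 27033/176 (K = 108132/704 = 108132*(1/704) = 27033/176 ≈ 153.60)
H(w, b) = b*(3 + b)
K + H(355 - 198, F) = 27033/176 - 210*(3 - 210) = 27033/176 - 210*(-207) = 27033/176 + 43470 = 7677753/176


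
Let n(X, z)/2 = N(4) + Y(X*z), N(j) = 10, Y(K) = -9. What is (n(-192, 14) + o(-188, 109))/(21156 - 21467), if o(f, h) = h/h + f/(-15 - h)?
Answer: -140/9641 ≈ -0.014521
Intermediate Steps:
n(X, z) = 2 (n(X, z) = 2*(10 - 9) = 2*1 = 2)
o(f, h) = 1 + f/(-15 - h)
(n(-192, 14) + o(-188, 109))/(21156 - 21467) = (2 + (15 + 109 - 1*(-188))/(15 + 109))/(21156 - 21467) = (2 + (15 + 109 + 188)/124)/(-311) = (2 + (1/124)*312)*(-1/311) = (2 + 78/31)*(-1/311) = (140/31)*(-1/311) = -140/9641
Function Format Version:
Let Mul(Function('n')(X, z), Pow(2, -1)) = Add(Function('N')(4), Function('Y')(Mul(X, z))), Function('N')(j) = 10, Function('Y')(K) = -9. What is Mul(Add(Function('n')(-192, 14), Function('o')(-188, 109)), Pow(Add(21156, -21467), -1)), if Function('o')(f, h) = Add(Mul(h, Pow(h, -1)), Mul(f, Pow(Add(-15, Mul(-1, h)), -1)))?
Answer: Rational(-140, 9641) ≈ -0.014521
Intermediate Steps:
Function('n')(X, z) = 2 (Function('n')(X, z) = Mul(2, Add(10, -9)) = Mul(2, 1) = 2)
Function('o')(f, h) = Add(1, Mul(f, Pow(Add(-15, Mul(-1, h)), -1)))
Mul(Add(Function('n')(-192, 14), Function('o')(-188, 109)), Pow(Add(21156, -21467), -1)) = Mul(Add(2, Mul(Pow(Add(15, 109), -1), Add(15, 109, Mul(-1, -188)))), Pow(Add(21156, -21467), -1)) = Mul(Add(2, Mul(Pow(124, -1), Add(15, 109, 188))), Pow(-311, -1)) = Mul(Add(2, Mul(Rational(1, 124), 312)), Rational(-1, 311)) = Mul(Add(2, Rational(78, 31)), Rational(-1, 311)) = Mul(Rational(140, 31), Rational(-1, 311)) = Rational(-140, 9641)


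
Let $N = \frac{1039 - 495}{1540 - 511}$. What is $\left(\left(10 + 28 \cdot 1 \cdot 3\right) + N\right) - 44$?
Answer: $\frac{51994}{1029} \approx 50.529$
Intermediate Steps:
$N = \frac{544}{1029} \approx 0.52867$
$\left(\left(10 + 28 \cdot 1 \cdot 3\right) + N\right) - 44 = \left(\left(10 + 28 \cdot 1 \cdot 3\right) + \frac{544}{1029}\right) - 44 = \left(\left(10 + 28 \cdot 3\right) + \frac{544}{1029}\right) - 44 = \left(\left(10 + 84\right) + \frac{544}{1029}\right) - 44 = \left(94 + \frac{544}{1029}\right) - 44 = \frac{97270}{1029} - 44 = \frac{51994}{1029}$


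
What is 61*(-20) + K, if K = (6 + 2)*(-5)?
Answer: -1260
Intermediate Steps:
K = -40 (K = 8*(-5) = -40)
61*(-20) + K = 61*(-20) - 40 = -1220 - 40 = -1260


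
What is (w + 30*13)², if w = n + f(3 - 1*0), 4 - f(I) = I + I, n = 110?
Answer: 248004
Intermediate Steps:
f(I) = 4 - 2*I (f(I) = 4 - (I + I) = 4 - 2*I)
w = 108 (w = 110 + (4 - 2*(3 - 1*0)) = 110 + (4 - 2*(3 + 0)) = 110 + (4 - 2*3) = 110 + (4 - 6) = 110 - 2 = 108)
(w + 30*13)² = (108 + 30*13)² = (108 + 390)² = 498² = 248004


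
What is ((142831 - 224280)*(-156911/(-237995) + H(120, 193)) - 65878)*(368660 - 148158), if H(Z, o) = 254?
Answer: -1091950244426162338/237995 ≈ -4.5881e+12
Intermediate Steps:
((142831 - 224280)*(-156911/(-237995) + H(120, 193)) - 65878)*(368660 - 148158) = ((142831 - 224280)*(-156911/(-237995) + 254) - 65878)*(368660 - 148158) = (-81449*(-156911*(-1/237995) + 254) - 65878)*220502 = (-81449*(156911/237995 + 254) - 65878)*220502 = (-81449*60607641/237995 - 65878)*220502 = (-4936431751809/237995 - 65878)*220502 = -4952110386419/237995*220502 = -1091950244426162338/237995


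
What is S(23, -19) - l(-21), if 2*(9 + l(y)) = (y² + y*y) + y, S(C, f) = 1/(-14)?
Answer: -2951/7 ≈ -421.57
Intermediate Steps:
S(C, f) = -1/14 (S(C, f) = 1*(-1/14) = -1/14)
l(y) = -9 + y² + y/2 (l(y) = -9 + ((y² + y*y) + y)/2 = -9 + ((y² + y²) + y)/2 = -9 + (2*y² + y)/2 = -9 + (y + 2*y²)/2 = -9 + (y² + y/2) = -9 + y² + y/2)
S(23, -19) - l(-21) = -1/14 - (-9 + (-21)² + (½)*(-21)) = -1/14 - (-9 + 441 - 21/2) = -1/14 - 1*843/2 = -1/14 - 843/2 = -2951/7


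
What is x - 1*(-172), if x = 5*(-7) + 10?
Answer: 147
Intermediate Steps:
x = -25 (x = -35 + 10 = -25)
x - 1*(-172) = -25 - 1*(-172) = -25 + 172 = 147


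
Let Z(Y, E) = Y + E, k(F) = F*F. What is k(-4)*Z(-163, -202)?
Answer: -5840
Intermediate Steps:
k(F) = F²
Z(Y, E) = E + Y
k(-4)*Z(-163, -202) = (-4)²*(-202 - 163) = 16*(-365) = -5840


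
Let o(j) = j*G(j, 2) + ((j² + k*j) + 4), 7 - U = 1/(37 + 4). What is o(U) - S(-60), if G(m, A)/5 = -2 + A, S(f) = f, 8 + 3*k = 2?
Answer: 165928/1681 ≈ 98.708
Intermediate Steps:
k = -2 (k = -8/3 + (⅓)*2 = -8/3 + ⅔ = -2)
G(m, A) = -10 + 5*A (G(m, A) = 5*(-2 + A) = -10 + 5*A)
U = 286/41 (U = 7 - 1/(37 + 4) = 7 - 1/41 = 286/41 ≈ 6.9756)
o(j) = 4 + j² - 2*j (o(j) = j*(-10 + 5*2) + ((j² - 2*j) + 4) = j*(-10 + 10) + (4 + j² - 2*j) = j*0 + (4 + j² - 2*j) = 0 + (4 + j² - 2*j) = 4 + j² - 2*j)
o(U) - S(-60) = (4 + (286/41)² - 2*286/41) - 1*(-60) = (4 + 81796/1681 - 572/41) + 60 = 65068/1681 + 60 = 165928/1681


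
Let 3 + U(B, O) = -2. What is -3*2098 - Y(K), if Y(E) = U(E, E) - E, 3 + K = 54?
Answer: -6238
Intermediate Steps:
K = 51 (K = -3 + 54 = 51)
U(B, O) = -5 (U(B, O) = -3 - 2 = -5)
Y(E) = -5 - E
-3*2098 - Y(K) = -3*2098 - (-5 - 1*51) = -6294 - (-5 - 51) = -6294 - 1*(-56) = -6294 + 56 = -6238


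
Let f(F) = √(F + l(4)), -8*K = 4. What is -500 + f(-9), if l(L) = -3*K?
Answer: -500 + I*√30/2 ≈ -500.0 + 2.7386*I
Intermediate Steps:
K = -½ (K = -⅛*4 = -½ ≈ -0.50000)
l(L) = 3/2 (l(L) = -3*(-½) = 3/2)
f(F) = √(3/2 + F) (f(F) = √(F + 3/2) = √(3/2 + F))
-500 + f(-9) = -500 + √(6 + 4*(-9))/2 = -500 + √(6 - 36)/2 = -500 + √(-30)/2 = -500 + (I*√30)/2 = -500 + I*√30/2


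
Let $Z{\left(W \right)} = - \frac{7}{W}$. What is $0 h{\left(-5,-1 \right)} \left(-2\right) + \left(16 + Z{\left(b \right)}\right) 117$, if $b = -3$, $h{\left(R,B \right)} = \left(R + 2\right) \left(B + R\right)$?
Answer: $2145$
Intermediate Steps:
$h{\left(R,B \right)} = \left(2 + R\right) \left(B + R\right)$
$0 h{\left(-5,-1 \right)} \left(-2\right) + \left(16 + Z{\left(b \right)}\right) 117 = 0 \left(\left(-5\right)^{2} + 2 \left(-1\right) + 2 \left(-5\right) - -5\right) \left(-2\right) + \left(16 - \frac{7}{-3}\right) 117 = 0 \left(25 - 2 - 10 + 5\right) \left(-2\right) + \left(16 - - \frac{7}{3}\right) 117 = 0 \cdot 18 \left(-2\right) + \left(16 + \frac{7}{3}\right) 117 = 0 \left(-2\right) + \frac{55}{3} \cdot 117 = 0 + 2145 = 2145$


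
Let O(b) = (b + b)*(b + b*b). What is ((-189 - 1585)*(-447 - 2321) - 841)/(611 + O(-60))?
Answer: -4909591/424189 ≈ -11.574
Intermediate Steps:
O(b) = 2*b*(b + b²) (O(b) = (2*b)*(b + b²) = 2*b*(b + b²))
((-189 - 1585)*(-447 - 2321) - 841)/(611 + O(-60)) = ((-189 - 1585)*(-447 - 2321) - 841)/(611 + 2*(-60)²*(1 - 60)) = (-1774*(-2768) - 841)/(611 + 2*3600*(-59)) = (4910432 - 841)/(611 - 424800) = 4909591/(-424189) = 4909591*(-1/424189) = -4909591/424189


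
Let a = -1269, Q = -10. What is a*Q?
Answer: 12690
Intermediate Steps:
a*Q = -1269*(-10) = 12690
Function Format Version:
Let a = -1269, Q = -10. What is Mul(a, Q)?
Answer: 12690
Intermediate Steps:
Mul(a, Q) = Mul(-1269, -10) = 12690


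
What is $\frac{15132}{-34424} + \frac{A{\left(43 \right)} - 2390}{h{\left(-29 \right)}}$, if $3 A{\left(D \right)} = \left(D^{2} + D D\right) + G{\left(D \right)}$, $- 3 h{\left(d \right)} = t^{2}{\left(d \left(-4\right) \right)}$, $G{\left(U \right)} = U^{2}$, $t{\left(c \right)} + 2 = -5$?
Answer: $\frac{1060167}{32438} \approx 32.683$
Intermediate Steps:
$t{\left(c \right)} = -7$ ($t{\left(c \right)} = -2 - 5 = -7$)
$h{\left(d \right)} = - \frac{49}{3}$ ($h{\left(d \right)} = - \frac{\left(-7\right)^{2}}{3} = \left(- \frac{1}{3}\right) 49 = - \frac{49}{3}$)
$A{\left(D \right)} = D^{2}$ ($A{\left(D \right)} = \frac{\left(D^{2} + D D\right) + D^{2}}{3} = \frac{\left(D^{2} + D^{2}\right) + D^{2}}{3} = \frac{2 D^{2} + D^{2}}{3} = \frac{3 D^{2}}{3} = D^{2}$)
$\frac{15132}{-34424} + \frac{A{\left(43 \right)} - 2390}{h{\left(-29 \right)}} = \frac{15132}{-34424} + \frac{43^{2} - 2390}{- \frac{49}{3}} = 15132 \left(- \frac{1}{34424}\right) + \left(1849 - 2390\right) \left(- \frac{3}{49}\right) = - \frac{291}{662} - - \frac{1623}{49} = - \frac{291}{662} + \frac{1623}{49} = \frac{1060167}{32438}$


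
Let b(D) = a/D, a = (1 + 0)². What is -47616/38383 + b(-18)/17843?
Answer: -15293059567/12327621642 ≈ -1.2406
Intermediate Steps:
a = 1 (a = 1² = 1)
b(D) = 1/D
-47616/38383 + b(-18)/17843 = -47616/38383 + 1/(-18*17843) = -47616*1/38383 - 1/18*1/17843 = -47616/38383 - 1/321174 = -15293059567/12327621642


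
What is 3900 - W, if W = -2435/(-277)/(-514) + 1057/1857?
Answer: 1030998217649/264395946 ≈ 3899.4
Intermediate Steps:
W = 145971751/264395946 (W = -2435*(-1/277)*(-1/514) + 1057*(1/1857) = (2435/277)*(-1/514) + 1057/1857 = -2435/142378 + 1057/1857 = 145971751/264395946 ≈ 0.55210)
3900 - W = 3900 - 1*145971751/264395946 = 3900 - 145971751/264395946 = 1030998217649/264395946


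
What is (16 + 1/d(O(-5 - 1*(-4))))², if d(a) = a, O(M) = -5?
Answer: 6241/25 ≈ 249.64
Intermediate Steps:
(16 + 1/d(O(-5 - 1*(-4))))² = (16 + 1/(-5))² = (16 - ⅕)² = (79/5)² = 6241/25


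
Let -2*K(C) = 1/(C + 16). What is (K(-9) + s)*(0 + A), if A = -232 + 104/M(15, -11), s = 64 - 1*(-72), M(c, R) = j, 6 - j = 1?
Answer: -1004784/35 ≈ -28708.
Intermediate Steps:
K(C) = -1/(2*(16 + C)) (K(C) = -1/(2*(C + 16)) = -1/(2*(16 + C)))
j = 5 (j = 6 - 1*1 = 6 - 1 = 5)
M(c, R) = 5
s = 136 (s = 64 + 72 = 136)
A = -1056/5 (A = -232 + 104/5 = -1056/5 ≈ -211.20)
(K(-9) + s)*(0 + A) = (-1/(32 + 2*(-9)) + 136)*(0 - 1056/5) = (-1/(32 - 18) + 136)*(-1056/5) = (-1/14 + 136)*(-1056/5) = (1903/14)*(-1056/5) = -1004784/35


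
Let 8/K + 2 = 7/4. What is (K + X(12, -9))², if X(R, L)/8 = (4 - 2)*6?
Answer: 4096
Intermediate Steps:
X(R, L) = 96 (X(R, L) = 8*((4 - 2)*6) = 8*(2*6) = 8*12 = 96)
K = -32 (K = 8/(-2 + 7/4) = 8/(-¼) = 8*(-4) = -32)
(K + X(12, -9))² = (-32 + 96)² = 64² = 4096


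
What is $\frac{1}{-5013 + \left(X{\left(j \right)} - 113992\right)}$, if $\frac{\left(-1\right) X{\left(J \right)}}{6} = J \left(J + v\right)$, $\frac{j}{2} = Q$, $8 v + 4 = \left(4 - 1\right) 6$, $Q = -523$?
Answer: $- \frac{1}{6672718} \approx -1.4986 \cdot 10^{-7}$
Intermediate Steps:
$v = \frac{7}{4}$ ($v = - \frac{1}{2} + \frac{\left(4 - 1\right) 6}{8} = - \frac{1}{2} + \frac{3 \cdot 6}{8} = - \frac{1}{2} + \frac{1}{8} \cdot 18 = - \frac{1}{2} + \frac{9}{4} = \frac{7}{4} \approx 1.75$)
$j = -1046$ ($j = 2 \left(-523\right) = -1046$)
$X{\left(J \right)} = - 6 J \left(\frac{7}{4} + J\right)$ ($X{\left(J \right)} = - 6 J \left(J + \frac{7}{4}\right) = - 6 J \left(\frac{7}{4} + J\right)$)
$\frac{1}{-5013 + \left(X{\left(j \right)} - 113992\right)} = \frac{1}{-5013 - \left(113992 - 1569 \left(7 + 4 \left(-1046\right)\right)\right)} = \frac{1}{-5013 - \left(113992 - 1569 \left(7 - 4184\right)\right)} = \frac{1}{-5013 - \left(113992 - -6553713\right)} = \frac{1}{-5013 - 6667705} = \frac{1}{-6672718} = - \frac{1}{6672718}$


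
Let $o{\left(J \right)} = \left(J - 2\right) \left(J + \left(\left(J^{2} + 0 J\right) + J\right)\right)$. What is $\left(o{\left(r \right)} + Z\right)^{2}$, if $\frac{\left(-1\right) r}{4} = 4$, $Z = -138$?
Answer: $17388900$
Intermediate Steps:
$r = -16$ ($r = \left(-4\right) 4 = -16$)
$o{\left(J \right)} = \left(-2 + J\right) \left(J^{2} + 2 J\right)$ ($o{\left(J \right)} = \left(-2 + J\right) \left(J + \left(\left(J^{2} + 0\right) + J\right)\right) = \left(-2 + J\right) \left(J + \left(J^{2} + J\right)\right) = \left(-2 + J\right) \left(J + \left(J + J^{2}\right)\right) = \left(-2 + J\right) \left(J^{2} + 2 J\right)$)
$\left(o{\left(r \right)} + Z\right)^{2} = \left(- 16 \left(-4 + \left(-16\right)^{2}\right) - 138\right)^{2} = \left(- 16 \left(-4 + 256\right) - 138\right)^{2} = \left(\left(-16\right) 252 - 138\right)^{2} = \left(-4032 - 138\right)^{2} = \left(-4170\right)^{2} = 17388900$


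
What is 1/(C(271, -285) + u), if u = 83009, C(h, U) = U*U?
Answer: 1/164234 ≈ 6.0889e-6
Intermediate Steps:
C(h, U) = U²
1/(C(271, -285) + u) = 1/((-285)² + 83009) = 1/(81225 + 83009) = 1/164234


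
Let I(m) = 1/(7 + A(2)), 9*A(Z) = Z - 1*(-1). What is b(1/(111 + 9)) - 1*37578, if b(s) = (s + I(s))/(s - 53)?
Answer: -2628543713/69949 ≈ -37578.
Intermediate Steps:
A(Z) = 1/9 + Z/9 (A(Z) = (Z - 1*(-1))/9 = (Z + 1)/9 = (1 + Z)/9 = 1/9 + Z/9)
I(m) = 3/22 (I(m) = 1/(7 + (1/9 + (1/9)*2)) = 1/(7 + (1/9 + 2/9)) = 1/(7 + 1/3) = 1/(22/3) = 3/22)
b(s) = (3/22 + s)/(-53 + s) (b(s) = (s + 3/22)/(s - 53) = (3/22 + s)/(-53 + s))
b(1/(111 + 9)) - 1*37578 = (3/22 + 1/(111 + 9))/(-53 + 1/(111 + 9)) - 1*37578 = (3/22 + 1/120)/(-53 + 1/120) - 37578 = (191/1320)/(-6359/120) - 37578 = -120/6359*191/1320 - 37578 = -191/69949 - 37578 = -2628543713/69949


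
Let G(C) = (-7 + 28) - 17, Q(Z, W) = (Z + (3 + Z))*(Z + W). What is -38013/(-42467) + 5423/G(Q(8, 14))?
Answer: 230450593/169868 ≈ 1356.6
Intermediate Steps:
Q(Z, W) = (3 + 2*Z)*(W + Z)
G(C) = 4 (G(C) = 21 - 17 = 4)
-38013/(-42467) + 5423/G(Q(8, 14)) = -38013/(-42467) + 5423/4 = -38013*(-1/42467) + 5423*(¼) = 38013/42467 + 5423/4 = 230450593/169868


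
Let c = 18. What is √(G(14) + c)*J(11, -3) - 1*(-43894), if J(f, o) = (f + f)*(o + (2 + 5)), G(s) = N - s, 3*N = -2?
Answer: 43894 + 88*√30/3 ≈ 44055.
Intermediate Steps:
N = -⅔ (N = (⅓)*(-2) = -⅔ ≈ -0.66667)
G(s) = -⅔ - s
J(f, o) = 2*f*(7 + o) (J(f, o) = (2*f)*(o + 7) = (2*f)*(7 + o) = 2*f*(7 + o))
√(G(14) + c)*J(11, -3) - 1*(-43894) = √((-⅔ - 1*14) + 18)*(2*11*(7 - 3)) - 1*(-43894) = √((-⅔ - 14) + 18)*(2*11*4) + 43894 = √(-44/3 + 18)*88 + 43894 = √(10/3)*88 + 43894 = (√30/3)*88 + 43894 = 88*√30/3 + 43894 = 43894 + 88*√30/3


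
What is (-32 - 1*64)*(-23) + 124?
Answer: 2332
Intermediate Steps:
(-32 - 1*64)*(-23) + 124 = (-32 - 64)*(-23) + 124 = -96*(-23) + 124 = 2208 + 124 = 2332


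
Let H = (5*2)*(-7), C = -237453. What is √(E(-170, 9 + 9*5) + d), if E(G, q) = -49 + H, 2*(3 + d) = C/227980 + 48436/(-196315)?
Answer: I*√393067601226275015614/1790235748 ≈ 11.074*I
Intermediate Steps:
d = -13047735487/3580471496 (d = -3 + (-237453/227980 + 48436/(-196315))/2 = -3 + (-237453*1/227980 + 48436*(-1/196315))/2 = -3 + (-237453/227980 - 48436/196315)/2 = -3 + (½)*(-2306320999/1790235748) = -3 - 2306320999/3580471496 = -13047735487/3580471496 ≈ -3.6441)
H = -70 (H = 10*(-7) = -70)
E(G, q) = -119 (E(G, q) = -49 - 70 = -119)
√(E(-170, 9 + 9*5) + d) = √(-119 - 13047735487/3580471496) = √(-439123843511/3580471496) = I*√393067601226275015614/1790235748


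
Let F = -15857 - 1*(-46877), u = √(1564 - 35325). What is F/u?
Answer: -31020*I*√689/4823 ≈ -168.82*I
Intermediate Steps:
u = 7*I*√689 (u = √(-33761) = 7*I*√689 ≈ 183.74*I)
F = 31020 (F = -15857 + 46877 = 31020)
F/u = 31020/((7*I*√689)) = 31020*(-I*√689/4823) = -31020*I*√689/4823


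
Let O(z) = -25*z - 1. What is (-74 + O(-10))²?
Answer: 30625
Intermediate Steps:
O(z) = -1 - 25*z
(-74 + O(-10))² = (-74 + (-1 - 25*(-10)))² = (-74 + (-1 + 250))² = (-74 + 249)² = 175² = 30625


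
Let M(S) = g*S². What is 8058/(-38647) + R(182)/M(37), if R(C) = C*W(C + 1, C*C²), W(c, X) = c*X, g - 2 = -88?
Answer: -3879917456361174/2275032949 ≈ -1.7054e+6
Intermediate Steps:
g = -86 (g = 2 - 88 = -86)
M(S) = -86*S²
W(c, X) = X*c
R(C) = C⁴*(1 + C) (R(C) = C*((C*C²)*(C + 1)) = C*(C³*(1 + C)) = C⁴*(1 + C))
8058/(-38647) + R(182)/M(37) = 8058/(-38647) + (182⁴*(1 + 182))/((-86*37²)) = 8058*(-1/38647) + (1097199376*183)/((-86*1369)) = -8058/38647 + 200787485808/(-117734) = -8058/38647 + 200787485808*(-1/117734) = -8058/38647 - 100393742904/58867 = -3879917456361174/2275032949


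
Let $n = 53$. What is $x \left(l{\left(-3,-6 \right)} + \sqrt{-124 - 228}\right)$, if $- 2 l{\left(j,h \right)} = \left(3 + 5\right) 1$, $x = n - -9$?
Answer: $-248 + 248 i \sqrt{22} \approx -248.0 + 1163.2 i$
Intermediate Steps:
$x = 62$ ($x = 53 - -9 = 53 + 9 = 62$)
$l{\left(j,h \right)} = -4$ ($l{\left(j,h \right)} = - \frac{\left(3 + 5\right) 1}{2} = - \frac{8 \cdot 1}{2} = \left(- \frac{1}{2}\right) 8 = -4$)
$x \left(l{\left(-3,-6 \right)} + \sqrt{-124 - 228}\right) = 62 \left(-4 + \sqrt{-124 - 228}\right) = 62 \left(-4 + \sqrt{-352}\right) = 62 \left(-4 + 4 i \sqrt{22}\right) = -248 + 248 i \sqrt{22}$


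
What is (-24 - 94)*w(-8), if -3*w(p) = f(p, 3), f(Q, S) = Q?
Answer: -944/3 ≈ -314.67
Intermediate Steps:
w(p) = -p/3
(-24 - 94)*w(-8) = (-24 - 94)*(-1/3*(-8)) = -118*8/3 = -944/3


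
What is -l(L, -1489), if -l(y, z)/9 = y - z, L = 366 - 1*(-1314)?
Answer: 28521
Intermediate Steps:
L = 1680 (L = 366 + 1314 = 1680)
l(y, z) = -9*y + 9*z (l(y, z) = -9*(y - z) = -9*y + 9*z)
-l(L, -1489) = -(-9*1680 + 9*(-1489)) = -(-15120 - 13401) = -1*(-28521) = 28521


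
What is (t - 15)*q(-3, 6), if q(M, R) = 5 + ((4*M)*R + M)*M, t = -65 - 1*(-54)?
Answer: -5980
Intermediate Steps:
t = -11 (t = -65 + 54 = -11)
q(M, R) = 5 + M*(M + 4*M*R) (q(M, R) = 5 + (4*M*R + M)*M = 5 + (M + 4*M*R)*M = 5 + M*(M + 4*M*R))
(t - 15)*q(-3, 6) = (-11 - 15)*(5 + (-3)² + 4*6*(-3)²) = -26*(5 + 9 + 4*6*9) = -26*(5 + 9 + 216) = -26*230 = -5980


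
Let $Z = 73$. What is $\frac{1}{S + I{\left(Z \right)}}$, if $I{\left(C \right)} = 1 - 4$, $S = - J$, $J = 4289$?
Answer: $- \frac{1}{4292} \approx -0.00023299$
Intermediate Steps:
$S = -4289$ ($S = \left(-1\right) 4289 = -4289$)
$I{\left(C \right)} = -3$ ($I{\left(C \right)} = 1 - 4 = -3$)
$\frac{1}{S + I{\left(Z \right)}} = \frac{1}{-4289 - 3} = \frac{1}{-4292} = - \frac{1}{4292}$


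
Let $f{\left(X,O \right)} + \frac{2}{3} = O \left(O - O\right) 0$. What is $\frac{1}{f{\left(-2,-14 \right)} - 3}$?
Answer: $- \frac{3}{11} \approx -0.27273$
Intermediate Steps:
$f{\left(X,O \right)} = - \frac{2}{3}$ ($f{\left(X,O \right)} = - \frac{2}{3} + O \left(O - O\right) 0 = - \frac{2}{3} + O 0 \cdot 0 = - \frac{2}{3} + 0 \cdot 0 = - \frac{2}{3} + 0 = - \frac{2}{3}$)
$\frac{1}{f{\left(-2,-14 \right)} - 3} = \frac{1}{- \frac{2}{3} - 3} = \frac{1}{- \frac{11}{3}} = - \frac{3}{11}$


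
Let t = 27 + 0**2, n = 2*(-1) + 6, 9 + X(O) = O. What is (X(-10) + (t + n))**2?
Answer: 144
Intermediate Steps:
X(O) = -9 + O
n = 4 (n = -2 + 6 = 4)
t = 27 (t = 27 + 0 = 27)
(X(-10) + (t + n))**2 = ((-9 - 10) + (27 + 4))**2 = (-19 + 31)**2 = 12**2 = 144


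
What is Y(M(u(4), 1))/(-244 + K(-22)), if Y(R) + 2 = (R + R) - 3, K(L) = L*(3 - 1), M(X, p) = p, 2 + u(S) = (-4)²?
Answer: 1/96 ≈ 0.010417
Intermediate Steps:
u(S) = 14 (u(S) = -2 + (-4)² = -2 + 16 = 14)
K(L) = 2*L (K(L) = L*2 = 2*L)
Y(R) = -5 + 2*R (Y(R) = -2 + ((R + R) - 3) = -2 + (2*R - 3) = -2 + (-3 + 2*R) = -5 + 2*R)
Y(M(u(4), 1))/(-244 + K(-22)) = (-5 + 2*1)/(-244 + 2*(-22)) = (-5 + 2)/(-244 - 44) = -3/(-288) = -1/288*(-3) = 1/96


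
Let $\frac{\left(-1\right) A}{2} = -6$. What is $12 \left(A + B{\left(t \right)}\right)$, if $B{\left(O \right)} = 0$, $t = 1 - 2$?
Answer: $144$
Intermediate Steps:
$t = -1$ ($t = 1 - 2 = -1$)
$A = 12$ ($A = \left(-2\right) \left(-6\right) = 12$)
$12 \left(A + B{\left(t \right)}\right) = 12 \left(12 + 0\right) = 12 \cdot 12 = 144$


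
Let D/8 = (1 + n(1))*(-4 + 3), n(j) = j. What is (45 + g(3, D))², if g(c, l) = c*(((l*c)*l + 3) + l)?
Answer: 5336100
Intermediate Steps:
D = -16 (D = 8*((1 + 1)*(-4 + 3)) = 8*(2*(-1)) = 8*(-2) = -16)
g(c, l) = c*(3 + l + c*l²) (g(c, l) = c*(((c*l)*l + 3) + l) = c*((c*l² + 3) + l) = c*((3 + c*l²) + l) = c*(3 + l + c*l²))
(45 + g(3, D))² = (45 + 3*(3 - 16 + 3*(-16)²))² = (45 + 3*(3 - 16 + 3*256))² = (45 + 3*(3 - 16 + 768))² = (45 + 3*755)² = (45 + 2265)² = 2310² = 5336100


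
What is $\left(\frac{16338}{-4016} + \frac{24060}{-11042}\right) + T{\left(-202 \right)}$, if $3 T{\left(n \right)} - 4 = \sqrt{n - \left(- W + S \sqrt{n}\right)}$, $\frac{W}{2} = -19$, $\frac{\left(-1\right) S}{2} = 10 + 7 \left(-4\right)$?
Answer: $- \frac{163427195}{33258504} + \frac{2 \sqrt{-60 - 9 i \sqrt{202}}}{3} \approx -0.6637 - 6.6881 i$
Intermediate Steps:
$S = 36$ ($S = - 2 \left(10 + 7 \left(-4\right)\right) = - 2 \left(10 - 28\right) = \left(-2\right) \left(-18\right) = 36$)
$W = -38$ ($W = 2 \left(-19\right) = -38$)
$T{\left(n \right)} = \frac{4}{3} + \frac{\sqrt{-38 + n - 36 \sqrt{n}}}{3}$ ($T{\left(n \right)} = \frac{4}{3} + \frac{\sqrt{n - \left(38 + 36 \sqrt{n}\right)}}{3} = \frac{4}{3} + \frac{\sqrt{-38 + n - 36 \sqrt{n}}}{3}$)
$\left(\frac{16338}{-4016} + \frac{24060}{-11042}\right) + T{\left(-202 \right)} = \left(\frac{16338}{-4016} + \frac{24060}{-11042}\right) + \left(\frac{4}{3} + \frac{\sqrt{-38 - 202 - 36 \sqrt{-202}}}{3}\right) = \left(16338 \left(- \frac{1}{4016}\right) + 24060 \left(- \frac{1}{11042}\right)\right) + \left(\frac{4}{3} + \frac{\sqrt{-38 - 202 - 36 i \sqrt{202}}}{3}\right) = \left(- \frac{8169}{2008} - \frac{12030}{5521}\right) + \left(\frac{4}{3} + \frac{\sqrt{-38 - 202 - 36 i \sqrt{202}}}{3}\right) = - \frac{69257289}{11086168} + \left(\frac{4}{3} + \frac{\sqrt{-240 - 36 i \sqrt{202}}}{3}\right) = - \frac{163427195}{33258504} + \frac{\sqrt{-240 - 36 i \sqrt{202}}}{3}$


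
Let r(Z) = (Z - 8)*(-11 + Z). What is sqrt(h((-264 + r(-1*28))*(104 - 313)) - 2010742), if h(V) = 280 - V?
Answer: I*sqrt(1772202) ≈ 1331.2*I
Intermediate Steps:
r(Z) = (-11 + Z)*(-8 + Z) (r(Z) = (-8 + Z)*(-11 + Z) = (-11 + Z)*(-8 + Z))
sqrt(h((-264 + r(-1*28))*(104 - 313)) - 2010742) = sqrt((280 - (-264 + (88 + (-1*28)**2 - (-19)*28))*(104 - 313)) - 2010742) = sqrt((280 - (-264 + (88 + (-28)**2 - 19*(-28)))*(-209)) - 2010742) = sqrt((280 - (-264 + (88 + 784 + 532))*(-209)) - 2010742) = sqrt((280 - (-264 + 1404)*(-209)) - 2010742) = sqrt((280 - 1140*(-209)) - 2010742) = sqrt((280 - 1*(-238260)) - 2010742) = sqrt((280 + 238260) - 2010742) = sqrt(238540 - 2010742) = sqrt(-1772202) = I*sqrt(1772202)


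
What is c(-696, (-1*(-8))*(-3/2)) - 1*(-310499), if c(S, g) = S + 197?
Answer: 310000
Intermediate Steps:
c(S, g) = 197 + S
c(-696, (-1*(-8))*(-3/2)) - 1*(-310499) = (197 - 696) - 1*(-310499) = -499 + 310499 = 310000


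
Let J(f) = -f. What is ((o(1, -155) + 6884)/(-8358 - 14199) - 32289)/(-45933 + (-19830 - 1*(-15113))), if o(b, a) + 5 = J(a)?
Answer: 728350007/1142512050 ≈ 0.63750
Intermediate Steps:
o(b, a) = -5 - a
((o(1, -155) + 6884)/(-8358 - 14199) - 32289)/(-45933 + (-19830 - 1*(-15113))) = (((-5 - 1*(-155)) + 6884)/(-8358 - 14199) - 32289)/(-45933 + (-19830 - 1*(-15113))) = (((-5 + 155) + 6884)/(-22557) - 32289)/(-45933 + (-19830 + 15113)) = ((150 + 6884)*(-1/22557) - 32289)/(-45933 - 4717) = (7034*(-1/22557) - 32289)/(-50650) = (-7034/22557 - 32289)*(-1/50650) = -728350007/22557*(-1/50650) = 728350007/1142512050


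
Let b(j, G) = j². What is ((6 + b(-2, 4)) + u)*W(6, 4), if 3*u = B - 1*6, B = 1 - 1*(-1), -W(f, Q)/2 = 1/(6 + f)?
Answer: -13/9 ≈ -1.4444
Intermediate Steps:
W(f, Q) = -2/(6 + f)
B = 2 (B = 1 + 1 = 2)
u = -4/3 (u = (2 - 1*6)/3 = (2 - 6)/3 = (⅓)*(-4) = -4/3 ≈ -1.3333)
((6 + b(-2, 4)) + u)*W(6, 4) = ((6 + (-2)²) - 4/3)*(-2/(6 + 6)) = ((6 + 4) - 4/3)*(-2/12) = (10 - 4/3)*(-2*1/12) = (26/3)*(-⅙) = -13/9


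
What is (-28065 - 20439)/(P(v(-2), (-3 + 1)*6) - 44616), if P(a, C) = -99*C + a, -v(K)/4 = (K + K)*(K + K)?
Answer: 12126/10873 ≈ 1.1152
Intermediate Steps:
v(K) = -16*K**2 (v(K) = -4*(K + K)*(K + K) = -4*2*K*2*K = -16*K**2)
P(a, C) = a - 99*C
(-28065 - 20439)/(P(v(-2), (-3 + 1)*6) - 44616) = (-28065 - 20439)/((-16*(-2)**2 - 99*(-3 + 1)*6) - 44616) = -48504/((-16*4 - (-198)*6) - 44616) = -48504/((-64 - 99*(-12)) - 44616) = -48504/((-64 + 1188) - 44616) = -48504/(1124 - 44616) = -48504/(-43492) = -48504*(-1/43492) = 12126/10873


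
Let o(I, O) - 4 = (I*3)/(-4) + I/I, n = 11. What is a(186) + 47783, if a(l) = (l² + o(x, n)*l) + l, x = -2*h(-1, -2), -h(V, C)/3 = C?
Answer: 85169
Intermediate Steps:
h(V, C) = -3*C
x = -12 (x = -(-6)*(-2) = -2*6 = -12)
o(I, O) = 5 - 3*I/4 (o(I, O) = 4 + ((I*3)/(-4) + I/I) = 4 + ((3*I)*(-¼) + 1) = 4 + (-3*I/4 + 1) = 4 + (1 - 3*I/4) = 5 - 3*I/4)
a(l) = l² + 15*l (a(l) = (l² + (5 - ¾*(-12))*l) + l = (l² + (5 + 9)*l) + l = (l² + 14*l) + l = l² + 15*l)
a(186) + 47783 = 186*(15 + 186) + 47783 = 186*201 + 47783 = 37386 + 47783 = 85169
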